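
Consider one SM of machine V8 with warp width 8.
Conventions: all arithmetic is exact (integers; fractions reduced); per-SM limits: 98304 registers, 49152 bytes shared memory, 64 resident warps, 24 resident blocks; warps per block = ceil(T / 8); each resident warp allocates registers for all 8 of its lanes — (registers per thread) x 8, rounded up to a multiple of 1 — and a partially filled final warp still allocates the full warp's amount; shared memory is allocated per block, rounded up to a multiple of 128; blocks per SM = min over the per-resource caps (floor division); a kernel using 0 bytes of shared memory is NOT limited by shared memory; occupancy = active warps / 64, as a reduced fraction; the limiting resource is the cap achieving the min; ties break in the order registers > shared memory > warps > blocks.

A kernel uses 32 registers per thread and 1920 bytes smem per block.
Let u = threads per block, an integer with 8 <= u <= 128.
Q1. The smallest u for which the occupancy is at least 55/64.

Answer: u = 17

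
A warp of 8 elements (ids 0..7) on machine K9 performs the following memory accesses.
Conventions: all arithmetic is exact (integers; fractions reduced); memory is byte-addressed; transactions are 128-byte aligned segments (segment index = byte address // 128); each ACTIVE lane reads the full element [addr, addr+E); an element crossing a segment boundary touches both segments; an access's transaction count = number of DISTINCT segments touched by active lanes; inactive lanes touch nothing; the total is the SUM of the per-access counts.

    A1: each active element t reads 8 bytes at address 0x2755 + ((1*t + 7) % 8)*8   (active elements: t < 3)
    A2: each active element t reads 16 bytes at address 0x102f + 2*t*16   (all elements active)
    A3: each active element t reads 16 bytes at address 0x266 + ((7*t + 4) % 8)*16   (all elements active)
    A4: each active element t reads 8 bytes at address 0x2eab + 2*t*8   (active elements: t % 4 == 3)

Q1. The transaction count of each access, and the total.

A1: 2 transactions
A2: 3 transactions
A3: 2 transactions
A4: 2 transactions

Answer: 2,3,2,2; total 9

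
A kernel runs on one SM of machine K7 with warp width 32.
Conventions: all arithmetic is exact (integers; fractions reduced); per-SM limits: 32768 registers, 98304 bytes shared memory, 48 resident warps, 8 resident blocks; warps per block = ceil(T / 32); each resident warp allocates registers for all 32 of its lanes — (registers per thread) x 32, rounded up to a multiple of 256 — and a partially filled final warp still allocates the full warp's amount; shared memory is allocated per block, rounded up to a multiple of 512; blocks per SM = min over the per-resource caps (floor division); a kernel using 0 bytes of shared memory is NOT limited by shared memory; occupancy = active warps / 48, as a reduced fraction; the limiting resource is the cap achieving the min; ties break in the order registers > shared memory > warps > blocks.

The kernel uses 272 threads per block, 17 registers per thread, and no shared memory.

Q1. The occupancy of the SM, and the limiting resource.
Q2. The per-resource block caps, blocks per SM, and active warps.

Answer: occupancy 3/4, limited by registers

registers: 4 blocks
shared memory: no limit (kernel uses none)
warps: 5 blocks
blocks: 8 blocks

Answer: 4 blocks, 36 active warps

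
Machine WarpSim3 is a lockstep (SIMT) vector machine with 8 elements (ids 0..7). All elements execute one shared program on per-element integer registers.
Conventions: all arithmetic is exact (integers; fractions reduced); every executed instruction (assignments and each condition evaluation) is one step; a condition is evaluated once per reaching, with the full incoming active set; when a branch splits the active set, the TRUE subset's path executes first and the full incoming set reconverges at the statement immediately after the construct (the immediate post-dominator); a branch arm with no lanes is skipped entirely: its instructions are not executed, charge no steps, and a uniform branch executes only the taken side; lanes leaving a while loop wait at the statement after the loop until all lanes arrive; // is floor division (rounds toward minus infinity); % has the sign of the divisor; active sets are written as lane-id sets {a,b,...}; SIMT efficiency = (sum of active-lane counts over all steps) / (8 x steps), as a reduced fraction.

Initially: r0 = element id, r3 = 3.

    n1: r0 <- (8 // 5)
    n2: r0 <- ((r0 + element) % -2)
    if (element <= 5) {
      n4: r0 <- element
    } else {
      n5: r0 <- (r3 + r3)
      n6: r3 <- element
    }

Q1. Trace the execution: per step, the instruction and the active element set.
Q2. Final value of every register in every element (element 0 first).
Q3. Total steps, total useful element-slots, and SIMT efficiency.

step 0: r0 <- (8 // 5)               {0,1,2,3,4,5,6,7}
step 1: r0 <- ((r0 + element) % -2)  {0,1,2,3,4,5,6,7}
step 2: eval (element <= 5)          {0,1,2,3,4,5,6,7}
step 3: r0 <- element                {0,1,2,3,4,5}
step 4: r0 <- (r3 + r3)              {6,7}
step 5: r3 <- element                {6,7}

Answer: 6 steps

r0: 0,1,2,3,4,5,6,6
r3: 3,3,3,3,3,3,6,7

steps = 6; useful = 34; efficiency = 34/48 = 17/24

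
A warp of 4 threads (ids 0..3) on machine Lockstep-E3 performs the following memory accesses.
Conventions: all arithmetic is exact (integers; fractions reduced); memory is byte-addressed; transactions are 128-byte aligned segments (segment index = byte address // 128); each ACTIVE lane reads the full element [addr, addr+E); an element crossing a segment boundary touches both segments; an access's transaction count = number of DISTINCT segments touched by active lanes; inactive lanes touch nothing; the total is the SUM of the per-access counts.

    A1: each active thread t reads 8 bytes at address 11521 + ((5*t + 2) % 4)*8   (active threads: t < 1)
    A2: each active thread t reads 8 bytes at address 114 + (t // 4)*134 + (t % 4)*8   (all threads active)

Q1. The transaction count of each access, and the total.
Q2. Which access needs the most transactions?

A1: 1 transaction
A2: 2 transactions

Answer: 1,2; total 3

Answer: A2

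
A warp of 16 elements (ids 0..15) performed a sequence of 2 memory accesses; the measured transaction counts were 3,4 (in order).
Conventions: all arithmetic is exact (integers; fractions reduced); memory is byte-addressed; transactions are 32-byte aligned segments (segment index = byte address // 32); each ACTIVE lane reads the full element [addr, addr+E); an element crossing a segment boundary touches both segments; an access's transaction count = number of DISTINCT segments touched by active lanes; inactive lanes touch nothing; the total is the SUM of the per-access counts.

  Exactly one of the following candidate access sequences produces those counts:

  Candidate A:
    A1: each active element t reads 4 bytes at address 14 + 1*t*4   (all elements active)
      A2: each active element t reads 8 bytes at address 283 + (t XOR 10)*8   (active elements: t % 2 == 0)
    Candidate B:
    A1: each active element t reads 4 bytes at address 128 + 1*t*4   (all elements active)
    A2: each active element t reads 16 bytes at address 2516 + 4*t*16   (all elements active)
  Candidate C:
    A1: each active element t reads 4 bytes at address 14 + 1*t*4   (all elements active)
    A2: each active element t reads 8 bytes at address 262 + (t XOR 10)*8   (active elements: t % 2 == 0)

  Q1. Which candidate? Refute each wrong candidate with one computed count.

A: A2 gives 5 transactions, not 4
B: A1 gives 2 transactions, not 3
C: all counts match (3,4)

Answer: C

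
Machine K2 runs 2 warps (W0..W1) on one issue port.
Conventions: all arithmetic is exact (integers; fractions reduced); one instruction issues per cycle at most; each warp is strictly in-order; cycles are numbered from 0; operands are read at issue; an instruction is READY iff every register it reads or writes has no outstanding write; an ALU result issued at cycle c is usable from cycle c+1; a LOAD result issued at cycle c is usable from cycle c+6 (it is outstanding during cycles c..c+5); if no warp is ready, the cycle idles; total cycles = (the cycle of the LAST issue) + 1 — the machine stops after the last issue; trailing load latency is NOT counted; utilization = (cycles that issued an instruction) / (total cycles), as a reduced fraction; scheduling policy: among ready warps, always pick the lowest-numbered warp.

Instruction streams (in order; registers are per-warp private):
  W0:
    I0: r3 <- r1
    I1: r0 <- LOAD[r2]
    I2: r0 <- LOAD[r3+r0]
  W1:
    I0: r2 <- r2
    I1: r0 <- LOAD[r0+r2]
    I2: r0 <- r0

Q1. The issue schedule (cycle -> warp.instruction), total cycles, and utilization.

cycle 0: W0.I0
cycle 1: W0.I1
cycle 2: W1.I0
cycle 3: W1.I1
cycle 4: idle
cycle 5: idle
cycle 6: idle
cycle 7: W0.I2
cycle 8: idle
cycle 9: W1.I2

Answer: 10 cycles, utilization 3/5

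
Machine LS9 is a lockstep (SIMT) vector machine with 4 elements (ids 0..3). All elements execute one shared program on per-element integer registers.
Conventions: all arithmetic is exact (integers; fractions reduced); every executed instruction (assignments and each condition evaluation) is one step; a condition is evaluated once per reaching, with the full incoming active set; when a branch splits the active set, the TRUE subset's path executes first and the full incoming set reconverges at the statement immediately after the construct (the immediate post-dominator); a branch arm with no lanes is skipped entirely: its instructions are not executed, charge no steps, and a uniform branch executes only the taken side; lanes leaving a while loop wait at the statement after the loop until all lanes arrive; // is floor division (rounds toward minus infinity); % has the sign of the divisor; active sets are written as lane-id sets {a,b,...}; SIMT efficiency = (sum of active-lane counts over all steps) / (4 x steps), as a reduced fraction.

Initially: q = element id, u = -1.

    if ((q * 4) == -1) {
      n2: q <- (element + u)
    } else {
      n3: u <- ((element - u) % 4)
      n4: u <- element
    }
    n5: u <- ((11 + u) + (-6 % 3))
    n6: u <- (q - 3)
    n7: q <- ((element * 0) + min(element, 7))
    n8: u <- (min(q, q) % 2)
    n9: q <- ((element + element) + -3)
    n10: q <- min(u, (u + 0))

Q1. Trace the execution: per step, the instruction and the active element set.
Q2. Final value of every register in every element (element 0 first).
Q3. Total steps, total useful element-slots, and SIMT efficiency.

step 0: eval ((q * 4) == -1)         {0,1,2,3}
step 1: u <- ((element - u) % 4)     {0,1,2,3}
step 2: u <- element                 {0,1,2,3}
step 3: u <- ((11 + u) + (-6 % 3))   {0,1,2,3}
step 4: u <- (q - 3)                 {0,1,2,3}
step 5: q <- ((element * 0) + min(element, 7)) {0,1,2,3}
step 6: u <- (min(q, q) % 2)         {0,1,2,3}
step 7: q <- ((element + element) + -3) {0,1,2,3}
step 8: q <- min(u, (u + 0))         {0,1,2,3}

Answer: 9 steps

q: 0,1,0,1
u: 0,1,0,1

steps = 9; useful = 36; efficiency = 36/36 = 1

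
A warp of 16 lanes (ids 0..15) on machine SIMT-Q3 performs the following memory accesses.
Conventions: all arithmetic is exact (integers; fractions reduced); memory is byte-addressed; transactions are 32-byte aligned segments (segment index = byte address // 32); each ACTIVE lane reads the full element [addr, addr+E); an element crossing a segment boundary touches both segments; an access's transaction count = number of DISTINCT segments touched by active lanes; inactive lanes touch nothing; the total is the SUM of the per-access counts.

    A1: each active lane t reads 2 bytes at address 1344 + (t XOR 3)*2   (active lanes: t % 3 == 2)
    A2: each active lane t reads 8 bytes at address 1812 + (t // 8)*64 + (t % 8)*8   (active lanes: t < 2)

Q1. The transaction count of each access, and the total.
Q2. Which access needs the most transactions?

A1: 1 transaction
A2: 2 transactions

Answer: 1,2; total 3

Answer: A2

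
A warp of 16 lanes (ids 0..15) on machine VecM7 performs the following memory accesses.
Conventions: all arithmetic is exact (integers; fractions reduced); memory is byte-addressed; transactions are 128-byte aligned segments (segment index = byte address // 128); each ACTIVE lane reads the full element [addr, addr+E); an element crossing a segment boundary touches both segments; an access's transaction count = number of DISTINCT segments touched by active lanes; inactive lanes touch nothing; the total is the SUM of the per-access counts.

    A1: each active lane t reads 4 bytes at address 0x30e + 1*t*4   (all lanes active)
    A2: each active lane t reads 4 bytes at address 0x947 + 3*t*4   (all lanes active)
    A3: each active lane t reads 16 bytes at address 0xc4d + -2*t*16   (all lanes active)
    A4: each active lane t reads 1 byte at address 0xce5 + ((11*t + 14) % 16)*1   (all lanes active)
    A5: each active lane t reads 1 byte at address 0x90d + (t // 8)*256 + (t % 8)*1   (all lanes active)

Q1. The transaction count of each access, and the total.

A1: 1 transaction
A2: 2 transactions
A3: 5 transactions
A4: 1 transaction
A5: 2 transactions

Answer: 1,2,5,1,2; total 11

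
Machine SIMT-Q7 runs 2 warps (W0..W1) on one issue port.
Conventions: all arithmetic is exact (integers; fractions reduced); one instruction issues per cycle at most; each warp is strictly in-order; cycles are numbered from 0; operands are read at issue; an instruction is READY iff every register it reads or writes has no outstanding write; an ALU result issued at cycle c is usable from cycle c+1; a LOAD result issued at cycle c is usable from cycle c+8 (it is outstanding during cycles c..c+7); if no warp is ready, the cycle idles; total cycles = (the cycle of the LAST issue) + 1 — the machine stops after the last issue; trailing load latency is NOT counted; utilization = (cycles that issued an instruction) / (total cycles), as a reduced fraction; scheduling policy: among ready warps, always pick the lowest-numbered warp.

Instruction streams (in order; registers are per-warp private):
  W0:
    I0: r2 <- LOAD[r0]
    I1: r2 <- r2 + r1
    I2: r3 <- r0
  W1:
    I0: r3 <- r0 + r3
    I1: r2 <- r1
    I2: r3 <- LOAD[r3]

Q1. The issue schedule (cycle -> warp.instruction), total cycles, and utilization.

cycle 0: W0.I0
cycle 1: W1.I0
cycle 2: W1.I1
cycle 3: W1.I2
cycle 4: idle
cycle 5: idle
cycle 6: idle
cycle 7: idle
cycle 8: W0.I1
cycle 9: W0.I2

Answer: 10 cycles, utilization 3/5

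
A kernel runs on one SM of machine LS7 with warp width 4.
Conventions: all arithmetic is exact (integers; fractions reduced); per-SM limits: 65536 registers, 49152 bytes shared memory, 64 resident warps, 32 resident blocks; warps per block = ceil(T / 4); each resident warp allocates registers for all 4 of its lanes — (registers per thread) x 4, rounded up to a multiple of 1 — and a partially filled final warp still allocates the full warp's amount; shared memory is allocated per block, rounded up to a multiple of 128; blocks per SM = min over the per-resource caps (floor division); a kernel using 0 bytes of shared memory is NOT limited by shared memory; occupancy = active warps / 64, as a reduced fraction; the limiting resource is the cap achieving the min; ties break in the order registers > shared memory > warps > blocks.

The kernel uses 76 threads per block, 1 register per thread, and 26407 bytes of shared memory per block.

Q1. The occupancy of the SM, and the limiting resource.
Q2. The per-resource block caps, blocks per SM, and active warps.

Answer: occupancy 19/64, limited by shared memory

registers: 862 blocks
shared memory: 1 block
warps: 3 blocks
blocks: 32 blocks

Answer: 1 block, 19 active warps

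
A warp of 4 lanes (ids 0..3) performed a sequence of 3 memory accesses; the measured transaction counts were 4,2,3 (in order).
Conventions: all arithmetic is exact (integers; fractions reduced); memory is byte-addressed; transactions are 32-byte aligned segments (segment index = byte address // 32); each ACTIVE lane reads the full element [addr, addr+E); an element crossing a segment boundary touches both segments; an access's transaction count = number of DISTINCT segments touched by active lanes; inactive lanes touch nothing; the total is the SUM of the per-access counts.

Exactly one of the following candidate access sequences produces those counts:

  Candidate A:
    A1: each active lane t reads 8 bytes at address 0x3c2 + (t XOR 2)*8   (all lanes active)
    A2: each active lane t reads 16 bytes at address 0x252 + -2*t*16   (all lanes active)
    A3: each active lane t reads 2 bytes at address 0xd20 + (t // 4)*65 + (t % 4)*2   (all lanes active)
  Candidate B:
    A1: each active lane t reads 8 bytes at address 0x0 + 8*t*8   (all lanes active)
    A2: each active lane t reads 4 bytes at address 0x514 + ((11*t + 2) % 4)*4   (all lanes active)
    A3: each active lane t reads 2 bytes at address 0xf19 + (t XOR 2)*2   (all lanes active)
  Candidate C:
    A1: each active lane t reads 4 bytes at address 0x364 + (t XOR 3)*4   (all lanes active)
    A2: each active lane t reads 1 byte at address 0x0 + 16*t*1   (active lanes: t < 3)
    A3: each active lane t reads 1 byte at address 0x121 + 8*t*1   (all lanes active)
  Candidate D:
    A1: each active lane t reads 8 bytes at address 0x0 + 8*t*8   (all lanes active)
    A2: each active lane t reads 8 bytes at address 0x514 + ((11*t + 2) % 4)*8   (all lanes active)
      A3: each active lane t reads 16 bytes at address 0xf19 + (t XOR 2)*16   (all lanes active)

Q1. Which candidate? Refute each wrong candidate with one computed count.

A: A1 gives 2 transactions, not 4
B: A3 gives 2 transactions, not 3
C: A1 gives 1 transaction, not 4
D: all counts match (4,2,3)

Answer: D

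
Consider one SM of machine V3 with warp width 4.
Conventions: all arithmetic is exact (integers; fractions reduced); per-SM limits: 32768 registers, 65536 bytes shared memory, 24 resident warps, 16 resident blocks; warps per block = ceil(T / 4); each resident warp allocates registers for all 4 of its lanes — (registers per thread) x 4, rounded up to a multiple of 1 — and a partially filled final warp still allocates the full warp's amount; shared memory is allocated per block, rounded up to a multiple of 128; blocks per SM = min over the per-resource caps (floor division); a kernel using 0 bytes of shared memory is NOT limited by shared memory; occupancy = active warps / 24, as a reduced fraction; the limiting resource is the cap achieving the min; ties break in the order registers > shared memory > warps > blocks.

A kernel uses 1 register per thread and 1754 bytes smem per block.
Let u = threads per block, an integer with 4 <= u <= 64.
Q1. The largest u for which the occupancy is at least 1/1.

Answer: u = 48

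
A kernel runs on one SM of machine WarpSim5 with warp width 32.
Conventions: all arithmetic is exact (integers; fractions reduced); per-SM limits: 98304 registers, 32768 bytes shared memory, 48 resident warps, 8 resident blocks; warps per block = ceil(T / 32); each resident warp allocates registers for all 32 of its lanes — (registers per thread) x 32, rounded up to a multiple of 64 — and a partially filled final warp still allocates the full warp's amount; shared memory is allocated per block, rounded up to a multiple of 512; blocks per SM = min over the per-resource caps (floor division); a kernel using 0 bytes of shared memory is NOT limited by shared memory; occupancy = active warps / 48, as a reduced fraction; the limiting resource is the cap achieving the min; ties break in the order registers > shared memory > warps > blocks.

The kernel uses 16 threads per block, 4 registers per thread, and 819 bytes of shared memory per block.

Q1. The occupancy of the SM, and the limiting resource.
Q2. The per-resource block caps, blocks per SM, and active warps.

Answer: occupancy 1/6, limited by blocks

registers: 768 blocks
shared memory: 32 blocks
warps: 48 blocks
blocks: 8 blocks

Answer: 8 blocks, 8 active warps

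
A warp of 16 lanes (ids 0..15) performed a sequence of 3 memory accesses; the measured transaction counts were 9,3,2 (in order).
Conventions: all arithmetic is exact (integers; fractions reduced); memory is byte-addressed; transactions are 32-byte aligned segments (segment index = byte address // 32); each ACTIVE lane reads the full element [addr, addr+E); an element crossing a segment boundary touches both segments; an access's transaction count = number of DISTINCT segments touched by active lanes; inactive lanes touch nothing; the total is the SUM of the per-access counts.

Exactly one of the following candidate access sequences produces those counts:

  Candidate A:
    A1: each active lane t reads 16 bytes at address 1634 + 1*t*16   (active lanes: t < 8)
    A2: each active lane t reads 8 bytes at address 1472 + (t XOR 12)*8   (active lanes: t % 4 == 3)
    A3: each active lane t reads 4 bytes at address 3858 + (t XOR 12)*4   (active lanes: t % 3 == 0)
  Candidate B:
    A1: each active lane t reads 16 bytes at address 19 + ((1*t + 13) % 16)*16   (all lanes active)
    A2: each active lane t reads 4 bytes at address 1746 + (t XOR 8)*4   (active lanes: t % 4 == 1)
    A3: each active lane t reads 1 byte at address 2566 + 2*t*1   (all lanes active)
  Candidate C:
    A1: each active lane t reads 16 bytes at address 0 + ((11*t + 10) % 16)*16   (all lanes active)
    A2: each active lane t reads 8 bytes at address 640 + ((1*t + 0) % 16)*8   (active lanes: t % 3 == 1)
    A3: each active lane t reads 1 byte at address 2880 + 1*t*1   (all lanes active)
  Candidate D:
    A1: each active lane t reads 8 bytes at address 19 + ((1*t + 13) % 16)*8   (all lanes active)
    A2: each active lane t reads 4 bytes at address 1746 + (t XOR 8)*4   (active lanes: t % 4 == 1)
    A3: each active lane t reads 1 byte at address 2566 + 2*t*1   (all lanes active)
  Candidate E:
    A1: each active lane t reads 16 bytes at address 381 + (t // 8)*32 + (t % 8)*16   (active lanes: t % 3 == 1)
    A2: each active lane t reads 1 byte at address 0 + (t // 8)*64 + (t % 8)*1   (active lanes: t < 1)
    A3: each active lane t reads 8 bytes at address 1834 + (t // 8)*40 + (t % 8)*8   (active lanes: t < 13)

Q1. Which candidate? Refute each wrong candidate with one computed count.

A: A1 gives 5 transactions, not 9
C: A1 gives 8 transactions, not 9
D: A1 gives 5 transactions, not 9
E: A1 gives 4 transactions, not 9
B: all counts match (9,3,2)

Answer: B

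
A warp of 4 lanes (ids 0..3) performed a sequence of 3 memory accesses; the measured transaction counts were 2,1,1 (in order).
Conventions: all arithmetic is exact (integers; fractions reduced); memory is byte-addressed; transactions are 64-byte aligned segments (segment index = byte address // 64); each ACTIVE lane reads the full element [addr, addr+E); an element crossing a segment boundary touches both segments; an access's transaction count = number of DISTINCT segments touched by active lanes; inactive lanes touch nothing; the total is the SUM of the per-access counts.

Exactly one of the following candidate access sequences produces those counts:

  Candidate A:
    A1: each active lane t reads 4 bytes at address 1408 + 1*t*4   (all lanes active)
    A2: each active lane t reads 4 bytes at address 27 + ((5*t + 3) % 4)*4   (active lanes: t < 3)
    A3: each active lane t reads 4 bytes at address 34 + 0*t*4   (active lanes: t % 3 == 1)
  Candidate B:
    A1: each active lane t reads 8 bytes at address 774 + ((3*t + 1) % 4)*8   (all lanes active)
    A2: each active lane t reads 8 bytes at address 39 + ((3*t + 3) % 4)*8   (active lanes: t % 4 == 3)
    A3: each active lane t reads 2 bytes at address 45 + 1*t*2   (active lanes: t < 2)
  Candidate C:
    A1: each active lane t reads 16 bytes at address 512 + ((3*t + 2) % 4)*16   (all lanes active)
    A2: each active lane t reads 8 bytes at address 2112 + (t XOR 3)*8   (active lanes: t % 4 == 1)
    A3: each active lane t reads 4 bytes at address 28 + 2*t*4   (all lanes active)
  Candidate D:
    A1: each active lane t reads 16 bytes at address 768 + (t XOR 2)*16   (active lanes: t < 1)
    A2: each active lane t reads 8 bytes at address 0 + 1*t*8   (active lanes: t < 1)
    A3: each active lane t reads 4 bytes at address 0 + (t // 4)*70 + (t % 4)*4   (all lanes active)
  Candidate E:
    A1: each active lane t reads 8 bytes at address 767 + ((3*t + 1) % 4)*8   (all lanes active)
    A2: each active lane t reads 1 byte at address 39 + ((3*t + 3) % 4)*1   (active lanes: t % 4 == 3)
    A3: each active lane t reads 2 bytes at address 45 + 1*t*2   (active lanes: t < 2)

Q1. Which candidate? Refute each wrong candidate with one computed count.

A: A1 gives 1 transaction, not 2
B: A1 gives 1 transaction, not 2
C: A1 gives 1 transaction, not 2
D: A1 gives 1 transaction, not 2
E: all counts match (2,1,1)

Answer: E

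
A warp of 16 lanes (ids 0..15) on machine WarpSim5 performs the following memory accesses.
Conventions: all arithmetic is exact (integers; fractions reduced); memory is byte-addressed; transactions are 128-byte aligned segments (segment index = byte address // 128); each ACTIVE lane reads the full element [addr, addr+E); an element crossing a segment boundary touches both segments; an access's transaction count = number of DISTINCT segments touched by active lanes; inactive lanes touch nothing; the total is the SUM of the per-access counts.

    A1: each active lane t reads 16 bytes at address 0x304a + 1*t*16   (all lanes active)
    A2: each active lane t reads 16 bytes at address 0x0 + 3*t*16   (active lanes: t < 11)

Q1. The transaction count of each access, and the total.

A1: 3 transactions
A2: 4 transactions

Answer: 3,4; total 7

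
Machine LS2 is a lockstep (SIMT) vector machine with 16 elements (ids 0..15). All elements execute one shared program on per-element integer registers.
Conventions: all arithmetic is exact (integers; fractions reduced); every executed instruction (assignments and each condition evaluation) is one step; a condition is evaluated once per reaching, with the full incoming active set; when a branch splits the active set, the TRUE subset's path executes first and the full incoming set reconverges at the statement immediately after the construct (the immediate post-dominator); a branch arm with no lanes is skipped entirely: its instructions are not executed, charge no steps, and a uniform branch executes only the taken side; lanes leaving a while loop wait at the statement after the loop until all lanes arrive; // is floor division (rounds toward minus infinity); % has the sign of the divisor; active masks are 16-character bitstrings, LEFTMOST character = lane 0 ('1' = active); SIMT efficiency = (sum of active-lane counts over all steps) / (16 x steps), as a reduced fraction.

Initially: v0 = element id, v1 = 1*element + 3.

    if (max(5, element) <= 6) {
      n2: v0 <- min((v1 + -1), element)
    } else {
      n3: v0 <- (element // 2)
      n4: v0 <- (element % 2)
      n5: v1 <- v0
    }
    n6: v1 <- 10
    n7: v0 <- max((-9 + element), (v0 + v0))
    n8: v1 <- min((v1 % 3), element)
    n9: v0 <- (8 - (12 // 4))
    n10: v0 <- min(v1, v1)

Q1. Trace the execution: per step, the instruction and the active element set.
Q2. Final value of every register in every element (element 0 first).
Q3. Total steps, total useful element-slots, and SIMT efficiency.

step 0: eval (max(5, element) <= 6)  1111111111111111
step 1: v0 <- min((v1 + -1), element) 1111111000000000
step 2: v0 <- (element // 2)         0000000111111111
step 3: v0 <- (element % 2)          0000000111111111
step 4: v1 <- v0                     0000000111111111
step 5: v1 <- 10                     1111111111111111
step 6: v0 <- max((-9 + element), (v0 + v0)) 1111111111111111
step 7: v1 <- min((v1 % 3), element) 1111111111111111
step 8: v0 <- (8 - (12 // 4))        1111111111111111
step 9: v0 <- min(v1, v1)            1111111111111111

Answer: 10 steps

v0: 0,1,1,1,1,1,1,1,1,1,1,1,1,1,1,1
v1: 0,1,1,1,1,1,1,1,1,1,1,1,1,1,1,1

steps = 10; useful = 130; efficiency = 130/160 = 13/16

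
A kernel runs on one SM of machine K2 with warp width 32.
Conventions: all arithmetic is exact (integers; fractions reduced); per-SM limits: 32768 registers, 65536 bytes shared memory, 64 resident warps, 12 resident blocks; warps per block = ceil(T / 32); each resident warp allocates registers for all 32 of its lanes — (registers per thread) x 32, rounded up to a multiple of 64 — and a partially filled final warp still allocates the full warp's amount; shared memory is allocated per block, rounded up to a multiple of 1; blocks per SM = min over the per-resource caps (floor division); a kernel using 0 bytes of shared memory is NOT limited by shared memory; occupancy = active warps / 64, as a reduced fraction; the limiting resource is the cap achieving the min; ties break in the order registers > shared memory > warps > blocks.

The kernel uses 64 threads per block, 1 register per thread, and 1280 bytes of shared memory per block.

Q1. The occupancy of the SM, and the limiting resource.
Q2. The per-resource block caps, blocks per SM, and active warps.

Answer: occupancy 3/8, limited by blocks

registers: 256 blocks
shared memory: 51 blocks
warps: 32 blocks
blocks: 12 blocks

Answer: 12 blocks, 24 active warps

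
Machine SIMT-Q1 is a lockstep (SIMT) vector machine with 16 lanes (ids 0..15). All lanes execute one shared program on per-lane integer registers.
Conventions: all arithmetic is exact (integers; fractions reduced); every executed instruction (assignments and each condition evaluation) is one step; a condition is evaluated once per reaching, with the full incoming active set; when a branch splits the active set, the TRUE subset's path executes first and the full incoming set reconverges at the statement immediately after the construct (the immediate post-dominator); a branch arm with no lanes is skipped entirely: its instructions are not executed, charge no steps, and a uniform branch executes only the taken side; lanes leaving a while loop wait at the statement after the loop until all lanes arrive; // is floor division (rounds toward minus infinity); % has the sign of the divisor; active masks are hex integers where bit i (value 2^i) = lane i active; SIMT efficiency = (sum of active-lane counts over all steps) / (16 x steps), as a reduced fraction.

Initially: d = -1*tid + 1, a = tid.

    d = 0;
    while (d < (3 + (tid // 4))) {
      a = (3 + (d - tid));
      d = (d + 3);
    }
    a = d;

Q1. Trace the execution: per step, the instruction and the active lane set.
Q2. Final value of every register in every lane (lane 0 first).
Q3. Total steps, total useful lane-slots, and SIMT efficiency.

step 0: d <- 0                       0xffff
step 1: eval (d < (3 + (tid // 4)))  0xffff
step 2: a <- (3 + (d - tid))         0xffff
step 3: d <- (d + 3)                 0xffff
step 4: eval (d < (3 + (tid // 4)))  0xffff
step 5: a <- (3 + (d - tid))         0xfff0
step 6: d <- (d + 3)                 0xfff0
step 7: eval (d < (3 + (tid // 4)))  0xfff0
step 8: a <- d                       0xffff

Answer: 9 steps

d: 3,3,3,3,6,6,6,6,6,6,6,6,6,6,6,6
a: 3,3,3,3,6,6,6,6,6,6,6,6,6,6,6,6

steps = 9; useful = 132; efficiency = 132/144 = 11/12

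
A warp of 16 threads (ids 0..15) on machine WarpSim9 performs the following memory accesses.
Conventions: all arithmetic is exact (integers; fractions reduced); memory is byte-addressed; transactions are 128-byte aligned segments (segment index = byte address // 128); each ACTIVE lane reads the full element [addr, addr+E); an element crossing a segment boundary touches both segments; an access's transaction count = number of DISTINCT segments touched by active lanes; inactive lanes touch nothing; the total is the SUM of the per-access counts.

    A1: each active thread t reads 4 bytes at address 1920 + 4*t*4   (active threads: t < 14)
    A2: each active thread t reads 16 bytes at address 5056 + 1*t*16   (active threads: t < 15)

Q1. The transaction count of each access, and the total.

A1: 2 transactions
A2: 3 transactions

Answer: 2,3; total 5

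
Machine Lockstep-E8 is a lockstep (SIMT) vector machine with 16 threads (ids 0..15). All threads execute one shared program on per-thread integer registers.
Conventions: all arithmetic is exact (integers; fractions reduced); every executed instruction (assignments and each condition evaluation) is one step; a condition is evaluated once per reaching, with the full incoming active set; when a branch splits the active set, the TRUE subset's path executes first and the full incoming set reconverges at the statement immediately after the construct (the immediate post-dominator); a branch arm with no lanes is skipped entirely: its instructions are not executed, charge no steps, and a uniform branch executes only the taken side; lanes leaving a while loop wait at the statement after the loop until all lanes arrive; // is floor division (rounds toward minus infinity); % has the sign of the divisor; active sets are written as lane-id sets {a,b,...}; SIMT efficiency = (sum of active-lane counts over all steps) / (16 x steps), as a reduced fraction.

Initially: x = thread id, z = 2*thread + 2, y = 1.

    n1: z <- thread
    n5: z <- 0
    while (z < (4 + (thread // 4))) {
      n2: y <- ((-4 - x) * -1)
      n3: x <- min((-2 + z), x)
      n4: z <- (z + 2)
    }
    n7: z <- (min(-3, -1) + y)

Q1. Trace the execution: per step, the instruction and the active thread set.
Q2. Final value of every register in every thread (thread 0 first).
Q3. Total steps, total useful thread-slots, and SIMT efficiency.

step 0: z <- thread                  {0,1,2,3,4,5,6,7,8,9,10,11,12,13,14,15}
step 1: z <- 0                       {0,1,2,3,4,5,6,7,8,9,10,11,12,13,14,15}
step 2: eval (z < (4 + (thread // 4))) {0,1,2,3,4,5,6,7,8,9,10,11,12,13,14,15}
step 3: y <- ((-4 - x) * -1)         {0,1,2,3,4,5,6,7,8,9,10,11,12,13,14,15}
step 4: x <- min((-2 + z), x)        {0,1,2,3,4,5,6,7,8,9,10,11,12,13,14,15}
step 5: z <- (z + 2)                 {0,1,2,3,4,5,6,7,8,9,10,11,12,13,14,15}
step 6: eval (z < (4 + (thread // 4))) {0,1,2,3,4,5,6,7,8,9,10,11,12,13,14,15}
step 7: y <- ((-4 - x) * -1)         {0,1,2,3,4,5,6,7,8,9,10,11,12,13,14,15}
step 8: x <- min((-2 + z), x)        {0,1,2,3,4,5,6,7,8,9,10,11,12,13,14,15}
step 9: z <- (z + 2)                 {0,1,2,3,4,5,6,7,8,9,10,11,12,13,14,15}
step 10: eval (z < (4 + (thread // 4))) {0,1,2,3,4,5,6,7,8,9,10,11,12,13,14,15}
step 11: y <- ((-4 - x) * -1)         {4,5,6,7,8,9,10,11,12,13,14,15}
step 12: x <- min((-2 + z), x)        {4,5,6,7,8,9,10,11,12,13,14,15}
step 13: z <- (z + 2)                 {4,5,6,7,8,9,10,11,12,13,14,15}
step 14: eval (z < (4 + (thread // 4))) {4,5,6,7,8,9,10,11,12,13,14,15}
step 15: y <- ((-4 - x) * -1)         {12,13,14,15}
step 16: x <- min((-2 + z), x)        {12,13,14,15}
step 17: z <- (z + 2)                 {12,13,14,15}
step 18: eval (z < (4 + (thread // 4))) {12,13,14,15}
step 19: z <- (min(-3, -1) + y)       {0,1,2,3,4,5,6,7,8,9,10,11,12,13,14,15}

Answer: 20 steps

x: -2,-2,-2,-2,-2,-2,-2,-2,-2,-2,-2,-2,-2,-2,-2,-2
z: -1,-1,-1,-1,-1,-1,-1,-1,-1,-1,-1,-1,-1,-1,-1,-1
y: 2,2,2,2,2,2,2,2,2,2,2,2,2,2,2,2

steps = 20; useful = 256; efficiency = 256/320 = 4/5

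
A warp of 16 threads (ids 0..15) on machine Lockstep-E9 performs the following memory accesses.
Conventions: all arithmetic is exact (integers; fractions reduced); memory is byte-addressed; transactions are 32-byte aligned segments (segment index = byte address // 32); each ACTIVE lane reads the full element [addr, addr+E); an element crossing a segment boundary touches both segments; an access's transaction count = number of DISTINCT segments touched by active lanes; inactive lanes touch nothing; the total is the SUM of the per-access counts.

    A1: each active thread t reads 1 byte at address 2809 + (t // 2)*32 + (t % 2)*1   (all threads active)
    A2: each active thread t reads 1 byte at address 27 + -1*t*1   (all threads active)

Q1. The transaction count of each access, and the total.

A1: 8 transactions
A2: 1 transaction

Answer: 8,1; total 9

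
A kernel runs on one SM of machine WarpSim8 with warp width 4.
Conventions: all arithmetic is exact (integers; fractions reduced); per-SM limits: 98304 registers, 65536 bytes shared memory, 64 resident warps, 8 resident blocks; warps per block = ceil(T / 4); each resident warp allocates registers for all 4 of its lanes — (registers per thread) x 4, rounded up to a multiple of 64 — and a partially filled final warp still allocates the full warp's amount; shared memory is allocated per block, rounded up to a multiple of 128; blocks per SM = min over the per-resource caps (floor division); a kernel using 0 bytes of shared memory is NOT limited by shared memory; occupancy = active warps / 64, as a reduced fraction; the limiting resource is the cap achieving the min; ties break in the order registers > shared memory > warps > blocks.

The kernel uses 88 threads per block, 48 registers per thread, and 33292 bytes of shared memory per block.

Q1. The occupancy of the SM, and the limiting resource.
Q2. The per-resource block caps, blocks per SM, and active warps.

Answer: occupancy 11/32, limited by shared memory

registers: 23 blocks
shared memory: 1 block
warps: 2 blocks
blocks: 8 blocks

Answer: 1 block, 22 active warps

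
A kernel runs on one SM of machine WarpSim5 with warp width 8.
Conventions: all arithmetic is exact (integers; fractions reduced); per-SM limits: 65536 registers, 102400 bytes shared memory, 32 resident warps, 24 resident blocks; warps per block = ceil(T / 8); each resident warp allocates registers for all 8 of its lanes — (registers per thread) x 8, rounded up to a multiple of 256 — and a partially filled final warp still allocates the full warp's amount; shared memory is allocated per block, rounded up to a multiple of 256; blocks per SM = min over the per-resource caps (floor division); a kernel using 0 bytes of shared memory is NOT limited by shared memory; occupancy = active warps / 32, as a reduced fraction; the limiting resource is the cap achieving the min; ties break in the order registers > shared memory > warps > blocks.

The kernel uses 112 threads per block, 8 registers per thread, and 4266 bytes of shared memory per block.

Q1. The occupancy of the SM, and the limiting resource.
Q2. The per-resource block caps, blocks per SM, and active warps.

Answer: occupancy 7/8, limited by warps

registers: 18 blocks
shared memory: 23 blocks
warps: 2 blocks
blocks: 24 blocks

Answer: 2 blocks, 28 active warps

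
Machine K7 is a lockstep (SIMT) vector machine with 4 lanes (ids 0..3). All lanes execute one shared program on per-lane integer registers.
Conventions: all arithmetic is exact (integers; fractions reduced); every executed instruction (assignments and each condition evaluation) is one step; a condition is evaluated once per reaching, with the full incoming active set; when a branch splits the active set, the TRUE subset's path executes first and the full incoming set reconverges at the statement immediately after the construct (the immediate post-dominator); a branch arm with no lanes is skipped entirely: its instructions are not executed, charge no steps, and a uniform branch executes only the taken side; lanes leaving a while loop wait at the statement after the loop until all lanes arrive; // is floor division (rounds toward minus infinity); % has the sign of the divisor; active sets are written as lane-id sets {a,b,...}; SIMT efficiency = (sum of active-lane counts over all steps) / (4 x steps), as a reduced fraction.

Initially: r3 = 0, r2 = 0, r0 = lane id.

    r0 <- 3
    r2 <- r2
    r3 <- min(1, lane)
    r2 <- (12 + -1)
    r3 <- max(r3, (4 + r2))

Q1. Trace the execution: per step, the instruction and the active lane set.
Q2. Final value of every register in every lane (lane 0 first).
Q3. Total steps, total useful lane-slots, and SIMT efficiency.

step 0: r0 <- 3                      {0,1,2,3}
step 1: r2 <- r2                     {0,1,2,3}
step 2: r3 <- min(1, lane)           {0,1,2,3}
step 3: r2 <- (12 + -1)              {0,1,2,3}
step 4: r3 <- max(r3, (4 + r2))      {0,1,2,3}

Answer: 5 steps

r3: 15,15,15,15
r2: 11,11,11,11
r0: 3,3,3,3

steps = 5; useful = 20; efficiency = 20/20 = 1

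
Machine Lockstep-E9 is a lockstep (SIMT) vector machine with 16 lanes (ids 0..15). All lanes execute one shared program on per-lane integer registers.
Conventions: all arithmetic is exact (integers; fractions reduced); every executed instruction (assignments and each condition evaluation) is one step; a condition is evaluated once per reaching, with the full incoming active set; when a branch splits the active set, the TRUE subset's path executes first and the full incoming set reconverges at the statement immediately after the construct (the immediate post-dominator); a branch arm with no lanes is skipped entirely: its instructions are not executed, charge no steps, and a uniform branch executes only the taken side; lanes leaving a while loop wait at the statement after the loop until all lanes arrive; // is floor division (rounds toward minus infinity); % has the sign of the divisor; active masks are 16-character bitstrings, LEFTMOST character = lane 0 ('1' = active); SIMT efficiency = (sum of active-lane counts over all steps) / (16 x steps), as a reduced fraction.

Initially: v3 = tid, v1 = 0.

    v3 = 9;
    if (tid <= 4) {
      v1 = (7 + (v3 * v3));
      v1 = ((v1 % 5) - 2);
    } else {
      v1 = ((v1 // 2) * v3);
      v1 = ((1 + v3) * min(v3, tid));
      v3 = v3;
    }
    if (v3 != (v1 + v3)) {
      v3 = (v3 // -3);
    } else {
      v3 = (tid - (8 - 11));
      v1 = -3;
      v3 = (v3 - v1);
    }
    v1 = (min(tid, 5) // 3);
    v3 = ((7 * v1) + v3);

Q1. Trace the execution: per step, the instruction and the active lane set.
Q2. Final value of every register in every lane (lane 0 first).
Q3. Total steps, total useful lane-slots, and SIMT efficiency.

step 0: v3 <- 9                      1111111111111111
step 1: eval (tid <= 4)              1111111111111111
step 2: v1 <- (7 + (v3 * v3))        1111100000000000
step 3: v1 <- ((v1 % 5) - 2)         1111100000000000
step 4: v1 <- ((v1 // 2) * v3)       0000011111111111
step 5: v1 <- ((1 + v3) * min(v3, tid)) 0000011111111111
step 6: v3 <- v3                     0000011111111111
step 7: eval (v3 != (v1 + v3))       1111111111111111
step 8: v3 <- (v3 // -3)             1111111111111111
step 9: v1 <- (min(tid, 5) // 3)     1111111111111111
step 10: v3 <- ((7 * v1) + v3)        1111111111111111

Answer: 11 steps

v3: -3,-3,-3,4,4,4,4,4,4,4,4,4,4,4,4,4
v1: 0,0,0,1,1,1,1,1,1,1,1,1,1,1,1,1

steps = 11; useful = 139; efficiency = 139/176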